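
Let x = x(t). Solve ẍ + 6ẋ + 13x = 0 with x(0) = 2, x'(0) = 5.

Characteristic equation r² + 6r + 13 = 0 has discriminant (6)² - 4·(13) = -16 < 0, so r = -3 ± 2i.
Hence x_h = C1*cos(2*t)*exp(-3*t) + C2*exp(-3*t)*sin(2*t).
Apply the initial conditions: x(0) = C1 = 2 and x'(0) = -3*C1 + 2*C2 = 5. Solving gives C1 = 2, C2 = 11/2.

x = 2*cos(2*t)*exp(-3*t) + 11*exp(-3*t)*sin(2*t)/2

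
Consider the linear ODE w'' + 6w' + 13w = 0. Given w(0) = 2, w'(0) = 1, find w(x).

w = 2*cos(2*x)*exp(-3*x) + 7*exp(-3*x)*sin(2*x)/2

Characteristic equation r² + 6r + 13 = 0 has discriminant (6)² - 4·(13) = -16 < 0, so r = -3 ± 2i.
Hence w_h = C1*cos(2*x)*exp(-3*x) + C2*exp(-3*x)*sin(2*x).
Apply the initial conditions: w(0) = C1 = 2 and w'(0) = -3*C1 + 2*C2 = 1. Solving gives C1 = 2, C2 = 7/2.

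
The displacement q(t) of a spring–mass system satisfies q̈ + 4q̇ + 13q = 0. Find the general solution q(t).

Characteristic equation r² + 4r + 13 = 0 has discriminant (4)² - 4·(13) = -36 < 0, so r = -2 ± 3i.
Hence q_h = C1*cos(3*t)*exp(-2*t) + C2*exp(-2*t)*sin(3*t).

q = C1*cos(3*t)*exp(-2*t) + C2*exp(-2*t)*sin(3*t)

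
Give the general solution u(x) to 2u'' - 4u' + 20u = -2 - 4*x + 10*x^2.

u = -1/5 + x**2/2 + C1*cos(3*x)*exp(x) + C2*exp(x)*sin(3*x)

Divide through by 2: u'' - 2u' + 10u = -1 - 2*x + 5*x^2.
Characteristic equation r² - 2r + 10 = 0 has discriminant (-2)² - 4·(10) = -36 < 0, so r = 1 ± 3i.
Hence u_h = C1*cos(3*x)*exp(x) + C2*exp(x)*sin(3*x).
For the particular solution try u_p = A0 + A1*x + A2*x^2. Substituting and matching coefficients of each power of x gives A0 = -1/5, A1 = 0, A2 = 1/2, so u_p = -1/5 + x^2/2.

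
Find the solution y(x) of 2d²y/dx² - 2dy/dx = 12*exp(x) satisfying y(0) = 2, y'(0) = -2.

Divide through by 2: y'' - y' = 6*exp(x).
Characteristic equation r² - r = 0 factors as (r - 1)r = 0, so r = 1, 0.
Hence y_h = C1*exp(x) + C2.
Since exp(x) solves the homogeneous equation (r = 1 is a root of multiplicity 1), multiply the trial by x. Try y_p = A*x*exp(x). Substituting into the equation and dividing by exp(x) gives A = 6, so y_p = 6*x*exp(x).
General solution: y = C2 + C1*exp(x) + 6*x*exp(x).
Apply the initial conditions: y(0) = C1 + C2 = 2 and y'(0) = 6 + C1 = -2. Solving gives C1 = -8, C2 = 10.

y = 10 - 8*exp(x) + 6*x*exp(x)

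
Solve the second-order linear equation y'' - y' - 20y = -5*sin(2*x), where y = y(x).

y = -cos(2*x)/58 + 6*sin(2*x)/29 + C1*exp(5*x) + C2*exp(-4*x)

Characteristic equation r² - r - 20 = 0 factors as (r - 5)(r + 4) = 0, so r = 5, -4.
Hence y_h = C1*exp(5*x) + C2*exp(-4*x).
Try y_p = A*cos(2*x) + B*sin(2*x). Substituting and equating the coefficients of cos(2x) and sin(2x) gives A = -1/58, B = 6/29, so y_p = -cos(2*x)/58 + 6*sin(2*x)/29.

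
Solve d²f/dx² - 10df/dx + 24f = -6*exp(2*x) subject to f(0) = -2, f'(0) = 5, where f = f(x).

f = -7*exp(4*x) - 3*exp(2*x)/4 + 23*exp(6*x)/4

Characteristic equation r² - 10r + 24 = 0 factors as (r - 4)(r - 6) = 0, so r = 4, 6.
Hence f_h = C1*exp(4*x) + C2*exp(6*x).
Try f_p = A*exp(2*x). Substituting into the equation and dividing by exp(2*x) gives A = -3/4, so f_p = -3*exp(2*x)/4.
General solution: f = -3*exp(2*x)/4 + C1*exp(4*x) + C2*exp(6*x).
Apply the initial conditions: f(0) = -3/4 + C1 + C2 = -2 and f'(0) = -3/2 + 4*C1 + 6*C2 = 5. Solving gives C1 = -7, C2 = 23/4.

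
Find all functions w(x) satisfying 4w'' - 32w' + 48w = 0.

Divide through by 4: w'' - 8w' + 12w = 0.
Characteristic equation r² - 8r + 12 = 0 factors as (r - 6)(r - 2) = 0, so r = 6, 2.
Hence w_h = C1*exp(6*x) + C2*exp(2*x).

w = C1*exp(6*x) + C2*exp(2*x)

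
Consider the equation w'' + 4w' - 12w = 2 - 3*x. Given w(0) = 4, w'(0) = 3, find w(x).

w = -1/12 + x/4 + 65*exp(-6*x)/96 + 109*exp(2*x)/32

Characteristic equation r² + 4r - 12 = 0 factors as (r - 2)(r + 6) = 0, so r = 2, -6.
Hence w_h = C1*exp(2*x) + C2*exp(-6*x).
For the particular solution try w_p = A0 + A1*x. Substituting and matching coefficients of each power of x gives A0 = -1/12, A1 = 1/4, so w_p = -1/12 + x/4.
General solution: w = -1/12 + x/4 + C1*exp(2*x) + C2*exp(-6*x).
Apply the initial conditions: w(0) = -1/12 + C1 + C2 = 4 and w'(0) = 1/4 - 6*C2 + 2*C1 = 3. Solving gives C1 = 109/32, C2 = 65/96.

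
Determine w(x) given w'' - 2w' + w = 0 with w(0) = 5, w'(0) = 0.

Characteristic equation r² - 2r + 1 = 0 has discriminant (-2)² - 4·(1) = 0, so r = 1 is a repeated root.
Hence w_h = (C1 + C2*x)*exp(x).
Apply the initial conditions: w(0) = C1 = 5 and w'(0) = C1 + C2 = 0. Solving gives C1 = 5, C2 = -5.

w = 5*exp(x) - 5*x*exp(x)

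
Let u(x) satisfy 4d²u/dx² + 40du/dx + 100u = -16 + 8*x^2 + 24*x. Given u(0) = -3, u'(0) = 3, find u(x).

Divide through by 4: u'' + 10u' + 25u = -4 + 2*x^2 + 6*x.
Characteristic equation r² + 10r + 25 = 0 has discriminant (10)² - 4·(25) = 0, so r = -5 is a repeated root.
Hence u_h = (C1 + C2*x)*exp(-5*x).
For the particular solution try u_p = A0 + A1*x + A2*x^2. Substituting and matching coefficients of each power of x gives A0 = -148/625, A1 = 22/125, A2 = 2/25, so u_p = -148/625 + 2*x^2/25 + 22*x/125.
General solution: u = -148/625 + 2*x^2/25 + 22*x/125 + C1*exp(-5*x) + C2*x*exp(-5*x).
Apply the initial conditions: u(0) = -148/625 + C1 = -3 and u'(0) = 22/125 + C2 - 5*C1 = 3. Solving gives C1 = -1727/625, C2 = -1374/125.

u = -148/625 - 1727*exp(-5*x)/625 + 2*x**2/25 + 22*x/125 - 1374*x*exp(-5*x)/125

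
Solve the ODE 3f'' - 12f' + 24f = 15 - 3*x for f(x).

Divide through by 3: f'' - 4f' + 8f = 5 - x.
Characteristic equation r² - 4r + 8 = 0 has discriminant (-4)² - 4·(8) = -16 < 0, so r = 2 ± 2i.
Hence f_h = C1*cos(2*x)*exp(2*x) + C2*exp(2*x)*sin(2*x).
For the particular solution try f_p = A0 + A1*x. Substituting and matching coefficients of each power of x gives A0 = 9/16, A1 = -1/8, so f_p = 9/16 - x/8.

f = 9/16 - x/8 + C1*cos(2*x)*exp(2*x) + C2*exp(2*x)*sin(2*x)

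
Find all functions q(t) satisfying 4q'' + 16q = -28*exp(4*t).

q = -7*exp(4*t)/20 + C1*cos(2*t) + C2*sin(2*t)

Divide through by 4: q'' + 4q = -7*exp(4*t).
Characteristic equation r² + 4 = 0 has discriminant (0)² - 4·(4) = -16 < 0, so r = ± 2i.
Hence q_h = C1*cos(2*t) + C2*sin(2*t).
Try q_p = A*exp(4*t). Substituting into the equation and dividing by exp(4*t) gives A = -7/20, so q_p = -7*exp(4*t)/20.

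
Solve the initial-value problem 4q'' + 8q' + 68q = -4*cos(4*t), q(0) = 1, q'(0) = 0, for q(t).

Divide through by 4: q'' + 2q' + 17q = -cos(4*t).
Characteristic equation r² + 2r + 17 = 0 has discriminant (2)² - 4·(17) = -64 < 0, so r = -1 ± 4i.
Hence q_h = C1*cos(4*t)*exp(-t) + C2*exp(-t)*sin(4*t).
Try q_p = A*cos(4*t) + B*sin(4*t). Substituting and equating the coefficients of cos(4t) and sin(4t) gives A = -1/65, B = -8/65, so q_p = -8*sin(4*t)/65 - cos(4*t)/65.
General solution: q = -8*sin(4*t)/65 - cos(4*t)/65 + C1*cos(4*t)*exp(-t) + C2*exp(-t)*sin(4*t).
Apply the initial conditions: q(0) = -1/65 + C1 = 1 and q'(0) = -32/65 - C1 + 4*C2 = 0. Solving gives C1 = 66/65, C2 = 49/130.

q = -8*sin(4*t)/65 - cos(4*t)/65 + 49*exp(-t)*sin(4*t)/130 + 66*cos(4*t)*exp(-t)/65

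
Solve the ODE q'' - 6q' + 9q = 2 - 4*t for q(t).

q = -2/27 - 4*t/9 + C1*exp(3*t) + C2*t*exp(3*t)

Characteristic equation r² - 6r + 9 = 0 has discriminant (-6)² - 4·(9) = 0, so r = 3 is a repeated root.
Hence q_h = (C1 + C2*t)*exp(3*t).
For the particular solution try q_p = A0 + A1*t. Substituting and matching coefficients of each power of t gives A0 = -2/27, A1 = -4/9, so q_p = -2/27 - 4*t/9.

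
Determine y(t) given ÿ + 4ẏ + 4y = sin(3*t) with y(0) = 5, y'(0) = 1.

y = -12*cos(3*t)/169 - 5*sin(3*t)/169 + 857*exp(-2*t)/169 + 146*t*exp(-2*t)/13

Characteristic equation r² + 4r + 4 = 0 has discriminant (4)² - 4·(4) = 0, so r = -2 is a repeated root.
Hence y_h = (C1 + C2*t)*exp(-2*t).
Try y_p = A*cos(3*t) + B*sin(3*t). Substituting and equating the coefficients of cos(3t) and sin(3t) gives A = -12/169, B = -5/169, so y_p = -12*cos(3*t)/169 - 5*sin(3*t)/169.
General solution: y = -12*cos(3*t)/169 - 5*sin(3*t)/169 + C1*exp(-2*t) + C2*t*exp(-2*t).
Apply the initial conditions: y(0) = -12/169 + C1 = 5 and y'(0) = -15/169 + C2 - 2*C1 = 1. Solving gives C1 = 857/169, C2 = 146/13.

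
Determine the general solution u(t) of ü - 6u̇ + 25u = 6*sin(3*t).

u = 24*sin(3*t)/145 + 27*cos(3*t)/145 + C1*cos(4*t)*exp(3*t) + C2*exp(3*t)*sin(4*t)

Characteristic equation r² - 6r + 25 = 0 has discriminant (-6)² - 4·(25) = -64 < 0, so r = 3 ± 4i.
Hence u_h = C1*cos(4*t)*exp(3*t) + C2*exp(3*t)*sin(4*t).
Try u_p = A*cos(3*t) + B*sin(3*t). Substituting and equating the coefficients of cos(3t) and sin(3t) gives A = 27/145, B = 24/145, so u_p = 24*sin(3*t)/145 + 27*cos(3*t)/145.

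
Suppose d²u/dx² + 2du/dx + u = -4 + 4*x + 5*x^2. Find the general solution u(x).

u = 18 - 16*x + 5*x**2 + C1*exp(-x) + C2*x*exp(-x)

Characteristic equation r² + 2r + 1 = 0 has discriminant (2)² - 4·(1) = 0, so r = -1 is a repeated root.
Hence u_h = (C1 + C2*x)*exp(-x).
For the particular solution try u_p = A0 + A1*x + A2*x^2. Substituting and matching coefficients of each power of x gives A0 = 18, A1 = -16, A2 = 5, so u_p = 18 - 16*x + 5*x^2.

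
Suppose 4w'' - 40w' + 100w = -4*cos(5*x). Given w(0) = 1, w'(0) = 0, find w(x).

w = sin(5*x)/50 - 51*x*exp(5*x)/10 + exp(5*x)

Divide through by 4: w'' - 10w' + 25w = -cos(5*x).
Characteristic equation r² - 10r + 25 = 0 has discriminant (-10)² - 4·(25) = 0, so r = 5 is a repeated root.
Hence w_h = (C1 + C2*x)*exp(5*x).
Try w_p = A*cos(5*x) + B*sin(5*x). Substituting and equating the coefficients of cos(5x) and sin(5x) gives A = 0, B = 1/50, so w_p = sin(5*x)/50.
General solution: w = sin(5*x)/50 + C1*exp(5*x) + C2*x*exp(5*x).
Apply the initial conditions: w(0) = C1 = 1 and w'(0) = 1/10 + C2 + 5*C1 = 0. Solving gives C1 = 1, C2 = -51/10.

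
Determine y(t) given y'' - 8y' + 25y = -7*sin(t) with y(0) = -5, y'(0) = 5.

Characteristic equation r² - 8r + 25 = 0 has discriminant (-8)² - 4·(25) = -36 < 0, so r = 4 ± 3i.
Hence y_h = C1*cos(3*t)*exp(4*t) + C2*exp(4*t)*sin(3*t).
Try y_p = A*cos(t) + B*sin(t). Substituting and equating the coefficients of cos(t) and sin(t) gives A = -7/80, B = -21/80, so y_p = -21*sin(t)/80 - 7*cos(t)/80.
General solution: y = -21*sin(t)/80 - 7*cos(t)/80 + C1*cos(3*t)*exp(4*t) + C2*exp(4*t)*sin(3*t).
Apply the initial conditions: y(0) = -7/80 + C1 = -5 and y'(0) = -21/80 + 3*C2 + 4*C1 = 5. Solving gives C1 = -393/80, C2 = 1993/240.

y = -21*sin(t)/80 - 7*cos(t)/80 - 393*cos(3*t)*exp(4*t)/80 + 1993*exp(4*t)*sin(3*t)/240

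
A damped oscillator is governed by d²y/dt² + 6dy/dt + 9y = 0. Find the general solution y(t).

Characteristic equation r² + 6r + 9 = 0 has discriminant (6)² - 4·(9) = 0, so r = -3 is a repeated root.
Hence y_h = (C1 + C2*t)*exp(-3*t).

y = C1*exp(-3*t) + C2*t*exp(-3*t)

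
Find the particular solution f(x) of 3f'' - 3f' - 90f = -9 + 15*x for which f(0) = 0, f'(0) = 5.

f = 19/180 - 29*exp(-5*x)/55 - x/6 + 167*exp(6*x)/396

Divide through by 3: f'' - f' - 30f = -3 + 5*x.
Characteristic equation r² - r - 30 = 0 factors as (r + 5)(r - 6) = 0, so r = -5, 6.
Hence f_h = C1*exp(-5*x) + C2*exp(6*x).
For the particular solution try f_p = A0 + A1*x. Substituting and matching coefficients of each power of x gives A0 = 19/180, A1 = -1/6, so f_p = 19/180 - x/6.
General solution: f = 19/180 - x/6 + C1*exp(-5*x) + C2*exp(6*x).
Apply the initial conditions: f(0) = 19/180 + C1 + C2 = 0 and f'(0) = -1/6 - 5*C1 + 6*C2 = 5. Solving gives C1 = -29/55, C2 = 167/396.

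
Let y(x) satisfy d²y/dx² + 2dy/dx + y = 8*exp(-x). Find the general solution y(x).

y = C1*exp(-x) + 4*x**2*exp(-x) + C2*x*exp(-x)

Characteristic equation r² + 2r + 1 = 0 has discriminant (2)² - 4·(1) = 0, so r = -1 is a repeated root.
Hence y_h = (C1 + C2*x)*exp(-x).
Since exp(-x) solves the homogeneous equation (r = -1 is a root of multiplicity 2), multiply the trial by x^2. Try y_p = A*x^2*exp(-x). Substituting into the equation and dividing by exp(-x) gives A = 4, so y_p = 4*x^2*exp(-x).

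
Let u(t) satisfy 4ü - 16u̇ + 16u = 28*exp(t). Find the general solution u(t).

u = 7*exp(t) + C1*exp(2*t) + C2*t*exp(2*t)

Divide through by 4: u'' - 4u' + 4u = 7*exp(t).
Characteristic equation r² - 4r + 4 = 0 has discriminant (-4)² - 4·(4) = 0, so r = 2 is a repeated root.
Hence u_h = (C1 + C2*t)*exp(2*t).
Try u_p = A*exp(t). Substituting into the equation and dividing by exp(t) gives A = 7, so u_p = 7*exp(t).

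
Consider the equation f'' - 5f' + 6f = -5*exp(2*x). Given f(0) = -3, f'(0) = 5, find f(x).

Characteristic equation r² - 5r + 6 = 0 factors as (r - 2)(r - 3) = 0, so r = 2, 3.
Hence f_h = C1*exp(2*x) + C2*exp(3*x).
Since exp(2*x) solves the homogeneous equation (r = 2 is a root of multiplicity 1), multiply the trial by x. Try f_p = A*x*exp(2*x). Substituting into the equation and dividing by exp(2*x) gives A = 5, so f_p = 5*x*exp(2*x).
General solution: f = C1*exp(2*x) + C2*exp(3*x) + 5*x*exp(2*x).
Apply the initial conditions: f(0) = C1 + C2 = -3 and f'(0) = 5 + 2*C1 + 3*C2 = 5. Solving gives C1 = -9, C2 = 6.

f = -9*exp(2*x) + 6*exp(3*x) + 5*x*exp(2*x)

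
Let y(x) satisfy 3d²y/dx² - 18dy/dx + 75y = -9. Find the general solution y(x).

Divide through by 3: y'' - 6y' + 25y = -3.
Characteristic equation r² - 6r + 25 = 0 has discriminant (-6)² - 4·(25) = -64 < 0, so r = 3 ± 4i.
Hence y_h = C1*cos(4*x)*exp(3*x) + C2*exp(3*x)*sin(4*x).
For the particular solution try y_p = A0. Substituting and matching coefficients of each power of x gives A0 = -3/25, so y_p = -3/25.

y = -3/25 + C1*cos(4*x)*exp(3*x) + C2*exp(3*x)*sin(4*x)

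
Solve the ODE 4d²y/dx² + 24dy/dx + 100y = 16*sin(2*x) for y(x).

Divide through by 4: y'' + 6y' + 25y = 4*sin(2*x).
Characteristic equation r² + 6r + 25 = 0 has discriminant (6)² - 4·(25) = -64 < 0, so r = -3 ± 4i.
Hence y_h = C1*cos(4*x)*exp(-3*x) + C2*exp(-3*x)*sin(4*x).
Try y_p = A*cos(2*x) + B*sin(2*x). Substituting and equating the coefficients of cos(2x) and sin(2x) gives A = -16/195, B = 28/195, so y_p = -16*cos(2*x)/195 + 28*sin(2*x)/195.

y = -16*cos(2*x)/195 + 28*sin(2*x)/195 + C1*cos(4*x)*exp(-3*x) + C2*exp(-3*x)*sin(4*x)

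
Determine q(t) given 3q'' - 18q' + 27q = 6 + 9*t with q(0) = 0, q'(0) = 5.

q = 4/9 - 4*exp(3*t)/9 + t/3 + 6*t*exp(3*t)

Divide through by 3: q'' - 6q' + 9q = 2 + 3*t.
Characteristic equation r² - 6r + 9 = 0 has discriminant (-6)² - 4·(9) = 0, so r = 3 is a repeated root.
Hence q_h = (C1 + C2*t)*exp(3*t).
For the particular solution try q_p = A0 + A1*t. Substituting and matching coefficients of each power of t gives A0 = 4/9, A1 = 1/3, so q_p = 4/9 + t/3.
General solution: q = 4/9 + t/3 + C1*exp(3*t) + C2*t*exp(3*t).
Apply the initial conditions: q(0) = 4/9 + C1 = 0 and q'(0) = 1/3 + C2 + 3*C1 = 5. Solving gives C1 = -4/9, C2 = 6.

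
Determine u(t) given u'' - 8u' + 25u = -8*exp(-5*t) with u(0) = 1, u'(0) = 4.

Characteristic equation r² - 8r + 25 = 0 has discriminant (-8)² - 4·(25) = -36 < 0, so r = 4 ± 3i.
Hence u_h = C1*cos(3*t)*exp(4*t) + C2*exp(4*t)*sin(3*t).
Try u_p = A*exp(-5*t). Substituting into the equation and dividing by exp(-5*t) gives A = -4/45, so u_p = -4*exp(-5*t)/45.
General solution: u = -4*exp(-5*t)/45 + C1*cos(3*t)*exp(4*t) + C2*exp(4*t)*sin(3*t).
Apply the initial conditions: u(0) = -4/45 + C1 = 1 and u'(0) = 4/9 + 3*C2 + 4*C1 = 4. Solving gives C1 = 49/45, C2 = -4/15.

u = -4*exp(-5*t)/45 - 4*exp(4*t)*sin(3*t)/15 + 49*cos(3*t)*exp(4*t)/45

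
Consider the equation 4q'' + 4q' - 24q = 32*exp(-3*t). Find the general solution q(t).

Divide through by 4: q'' + q' - 6q = 8*exp(-3*t).
Characteristic equation r² + r - 6 = 0 factors as (r - 2)(r + 3) = 0, so r = 2, -3.
Hence q_h = C1*exp(2*t) + C2*exp(-3*t).
Since exp(-3*t) solves the homogeneous equation (r = -3 is a root of multiplicity 1), multiply the trial by t. Try q_p = A*t*exp(-3*t). Substituting into the equation and dividing by exp(-3*t) gives A = -8/5, so q_p = -8*t*exp(-3*t)/5.

q = C1*exp(2*t) + C2*exp(-3*t) - 8*t*exp(-3*t)/5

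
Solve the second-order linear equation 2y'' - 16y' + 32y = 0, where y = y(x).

Divide through by 2: y'' - 8y' + 16y = 0.
Characteristic equation r² - 8r + 16 = 0 has discriminant (-8)² - 4·(16) = 0, so r = 4 is a repeated root.
Hence y_h = (C1 + C2*x)*exp(4*x).

y = C1*exp(4*x) + C2*x*exp(4*x)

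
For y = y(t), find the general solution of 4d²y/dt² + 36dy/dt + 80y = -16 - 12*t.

Divide through by 4: y'' + 9y' + 20y = -4 - 3*t.
Characteristic equation r² + 9r + 20 = 0 factors as (r + 5)(r + 4) = 0, so r = -5, -4.
Hence y_h = C1*exp(-5*t) + C2*exp(-4*t).
For the particular solution try y_p = A0 + A1*t. Substituting and matching coefficients of each power of t gives A0 = -53/400, A1 = -3/20, so y_p = -53/400 - 3*t/20.

y = -53/400 - 3*t/20 + C1*exp(-5*t) + C2*exp(-4*t)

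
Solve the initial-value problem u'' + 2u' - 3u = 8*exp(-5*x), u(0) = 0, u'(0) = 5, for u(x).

Characteristic equation r² + 2r - 3 = 0 factors as (r - 1)(r + 3) = 0, so r = 1, -3.
Hence u_h = C1*exp(x) + C2*exp(-3*x).
Try u_p = A*exp(-5*x). Substituting into the equation and dividing by exp(-5*x) gives A = 2/3, so u_p = 2*exp(-5*x)/3.
General solution: u = 2*exp(-5*x)/3 + C1*exp(x) + C2*exp(-3*x).
Apply the initial conditions: u(0) = 2/3 + C1 + C2 = 0 and u'(0) = -10/3 + C1 - 3*C2 = 5. Solving gives C1 = 19/12, C2 = -9/4.

u = -9*exp(-3*x)/4 + 2*exp(-5*x)/3 + 19*exp(x)/12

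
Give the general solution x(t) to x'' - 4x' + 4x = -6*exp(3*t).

Characteristic equation r² - 4r + 4 = 0 has discriminant (-4)² - 4·(4) = 0, so r = 2 is a repeated root.
Hence x_h = (C1 + C2*t)*exp(2*t).
Try x_p = A*exp(3*t). Substituting into the equation and dividing by exp(3*t) gives A = -6, so x_p = -6*exp(3*t).

x = -6*exp(3*t) + C1*exp(2*t) + C2*t*exp(2*t)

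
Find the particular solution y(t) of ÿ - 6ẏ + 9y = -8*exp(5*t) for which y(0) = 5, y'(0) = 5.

Characteristic equation r² - 6r + 9 = 0 has discriminant (-6)² - 4·(9) = 0, so r = 3 is a repeated root.
Hence y_h = (C1 + C2*t)*exp(3*t).
Try y_p = A*exp(5*t). Substituting into the equation and dividing by exp(5*t) gives A = -2, so y_p = -2*exp(5*t).
General solution: y = -2*exp(5*t) + C1*exp(3*t) + C2*t*exp(3*t).
Apply the initial conditions: y(0) = -2 + C1 = 5 and y'(0) = -10 + C2 + 3*C1 = 5. Solving gives C1 = 7, C2 = -6.

y = -2*exp(5*t) + 7*exp(3*t) - 6*t*exp(3*t)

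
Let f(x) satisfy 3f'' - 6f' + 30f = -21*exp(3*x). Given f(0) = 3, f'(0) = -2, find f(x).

Divide through by 3: f'' - 2f' + 10f = -7*exp(3*x).
Characteristic equation r² - 2r + 10 = 0 has discriminant (-2)² - 4·(10) = -36 < 0, so r = 1 ± 3i.
Hence f_h = C1*cos(3*x)*exp(x) + C2*exp(x)*sin(3*x).
Try f_p = A*exp(3*x). Substituting into the equation and dividing by exp(3*x) gives A = -7/13, so f_p = -7*exp(3*x)/13.
General solution: f = -7*exp(3*x)/13 + C1*cos(3*x)*exp(x) + C2*exp(x)*sin(3*x).
Apply the initial conditions: f(0) = -7/13 + C1 = 3 and f'(0) = -21/13 + C1 + 3*C2 = -2. Solving gives C1 = 46/13, C2 = -17/13.

f = -7*exp(3*x)/13 - 17*exp(x)*sin(3*x)/13 + 46*cos(3*x)*exp(x)/13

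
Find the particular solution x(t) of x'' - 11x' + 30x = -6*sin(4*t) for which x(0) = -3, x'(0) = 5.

Characteristic equation r² - 11r + 30 = 0 factors as (r - 6)(r - 5) = 0, so r = 6, 5.
Hence x_h = C1*exp(6*t) + C2*exp(5*t).
Try x_p = A*cos(4*t) + B*sin(4*t). Substituting and equating the coefficients of cos(4t) and sin(4t) gives A = -66/533, B = -21/533, so x_p = -66*cos(4*t)/533 - 21*sin(4*t)/533.
General solution: x = -66*cos(4*t)/533 - 21*sin(4*t)/533 + C1*exp(6*t) + C2*exp(5*t).
Apply the initial conditions: x(0) = -66/533 + C1 + C2 = -3 and x'(0) = -84/533 + 5*C2 + 6*C1 = 5. Solving gives C1 = 254/13, C2 = -919/41.

x = -919*exp(5*t)/41 - 66*cos(4*t)/533 - 21*sin(4*t)/533 + 254*exp(6*t)/13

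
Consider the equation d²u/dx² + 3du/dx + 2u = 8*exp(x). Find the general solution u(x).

u = 4*exp(x)/3 + C1*exp(-2*x) + C2*exp(-x)

Characteristic equation r² + 3r + 2 = 0 factors as (r + 2)(r + 1) = 0, so r = -2, -1.
Hence u_h = C1*exp(-2*x) + C2*exp(-x).
Try u_p = A*exp(x). Substituting into the equation and dividing by exp(x) gives A = 4/3, so u_p = 4*exp(x)/3.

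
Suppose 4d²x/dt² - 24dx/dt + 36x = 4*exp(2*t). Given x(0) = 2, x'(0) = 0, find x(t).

x = -5*t*exp(3*t) + exp(2*t) + exp(3*t)

Divide through by 4: x'' - 6x' + 9x = exp(2*t).
Characteristic equation r² - 6r + 9 = 0 has discriminant (-6)² - 4·(9) = 0, so r = 3 is a repeated root.
Hence x_h = (C1 + C2*t)*exp(3*t).
Try x_p = A*exp(2*t). Substituting into the equation and dividing by exp(2*t) gives A = 1, so x_p = exp(2*t).
General solution: x = C1*exp(3*t) + C2*t*exp(3*t) + exp(2*t).
Apply the initial conditions: x(0) = 1 + C1 = 2 and x'(0) = 2 + C2 + 3*C1 = 0. Solving gives C1 = 1, C2 = -5.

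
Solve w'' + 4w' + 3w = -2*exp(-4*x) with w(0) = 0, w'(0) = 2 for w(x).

w = -2*exp(-4*x)/3 + 2*exp(-x)/3

Characteristic equation r² + 4r + 3 = 0 factors as (r + 3)(r + 1) = 0, so r = -3, -1.
Hence w_h = C1*exp(-3*x) + C2*exp(-x).
Try w_p = A*exp(-4*x). Substituting into the equation and dividing by exp(-4*x) gives A = -2/3, so w_p = -2*exp(-4*x)/3.
General solution: w = -2*exp(-4*x)/3 + C1*exp(-3*x) + C2*exp(-x).
Apply the initial conditions: w(0) = -2/3 + C1 + C2 = 0 and w'(0) = 8/3 - C2 - 3*C1 = 2. Solving gives C1 = 0, C2 = 2/3.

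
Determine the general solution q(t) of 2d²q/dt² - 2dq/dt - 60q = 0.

Divide through by 2: q'' - q' - 30q = 0.
Characteristic equation r² - r - 30 = 0 factors as (r + 5)(r - 6) = 0, so r = -5, 6.
Hence q_h = C1*exp(-5*t) + C2*exp(6*t).

q = C1*exp(-5*t) + C2*exp(6*t)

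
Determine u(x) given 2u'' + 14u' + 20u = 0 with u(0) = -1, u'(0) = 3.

u = -2*exp(-2*x)/3 - exp(-5*x)/3

Divide through by 2: u'' + 7u' + 10u = 0.
Characteristic equation r² + 7r + 10 = 0 factors as (r + 5)(r + 2) = 0, so r = -5, -2.
Hence u_h = C1*exp(-5*x) + C2*exp(-2*x).
Apply the initial conditions: u(0) = C1 + C2 = -1 and u'(0) = -5*C1 - 2*C2 = 3. Solving gives C1 = -1/3, C2 = -2/3.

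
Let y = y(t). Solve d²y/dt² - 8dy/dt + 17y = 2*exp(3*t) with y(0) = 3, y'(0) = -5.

Characteristic equation r² - 8r + 17 = 0 has discriminant (-8)² - 4·(17) = -4 < 0, so r = 4 ± i.
Hence y_h = C1*cos(t)*exp(4*t) + C2*exp(4*t)*sin(t).
Try y_p = A*exp(3*t). Substituting into the equation and dividing by exp(3*t) gives A = 1, so y_p = exp(3*t).
General solution: y = C1*cos(t)*exp(4*t) + C2*exp(4*t)*sin(t) + exp(3*t).
Apply the initial conditions: y(0) = 1 + C1 = 3 and y'(0) = 3 + C2 + 4*C1 = -5. Solving gives C1 = 2, C2 = -16.

y = -16*exp(4*t)*sin(t) + 2*cos(t)*exp(4*t) + exp(3*t)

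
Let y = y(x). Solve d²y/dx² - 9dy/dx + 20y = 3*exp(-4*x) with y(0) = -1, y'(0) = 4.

y = -75*exp(4*x)/8 + exp(-4*x)/24 + 25*exp(5*x)/3

Characteristic equation r² - 9r + 20 = 0 factors as (r - 5)(r - 4) = 0, so r = 5, 4.
Hence y_h = C1*exp(5*x) + C2*exp(4*x).
Try y_p = A*exp(-4*x). Substituting into the equation and dividing by exp(-4*x) gives A = 1/24, so y_p = exp(-4*x)/24.
General solution: y = exp(-4*x)/24 + C1*exp(5*x) + C2*exp(4*x).
Apply the initial conditions: y(0) = 1/24 + C1 + C2 = -1 and y'(0) = -1/6 + 4*C2 + 5*C1 = 4. Solving gives C1 = 25/3, C2 = -75/8.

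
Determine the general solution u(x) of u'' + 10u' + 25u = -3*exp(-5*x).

u = C1*exp(-5*x) - 3*x**2*exp(-5*x)/2 + C2*x*exp(-5*x)

Characteristic equation r² + 10r + 25 = 0 has discriminant (10)² - 4·(25) = 0, so r = -5 is a repeated root.
Hence u_h = (C1 + C2*x)*exp(-5*x).
Since exp(-5*x) solves the homogeneous equation (r = -5 is a root of multiplicity 2), multiply the trial by x^2. Try u_p = A*x^2*exp(-5*x). Substituting into the equation and dividing by exp(-5*x) gives A = -3/2, so u_p = -3*x^2*exp(-5*x)/2.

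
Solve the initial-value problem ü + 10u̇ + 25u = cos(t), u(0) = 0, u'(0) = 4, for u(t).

Characteristic equation r² + 10r + 25 = 0 has discriminant (10)² - 4·(25) = 0, so r = -5 is a repeated root.
Hence u_h = (C1 + C2*t)*exp(-5*t).
Try u_p = A*cos(t) + B*sin(t). Substituting and equating the coefficients of cos(t) and sin(t) gives A = 6/169, B = 5/338, so u_p = 5*sin(t)/338 + 6*cos(t)/169.
General solution: u = 5*sin(t)/338 + 6*cos(t)/169 + C1*exp(-5*t) + C2*t*exp(-5*t).
Apply the initial conditions: u(0) = 6/169 + C1 = 0 and u'(0) = 5/338 + C2 - 5*C1 = 4. Solving gives C1 = -6/169, C2 = 99/26.

u = -6*exp(-5*t)/169 + 5*sin(t)/338 + 6*cos(t)/169 + 99*t*exp(-5*t)/26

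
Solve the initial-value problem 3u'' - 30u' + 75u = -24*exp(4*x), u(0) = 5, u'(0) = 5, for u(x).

Divide through by 3: u'' - 10u' + 25u = -8*exp(4*x).
Characteristic equation r² - 10r + 25 = 0 has discriminant (-10)² - 4·(25) = 0, so r = 5 is a repeated root.
Hence u_h = (C1 + C2*x)*exp(5*x).
Try u_p = A*exp(4*x). Substituting into the equation and dividing by exp(4*x) gives A = -8, so u_p = -8*exp(4*x).
General solution: u = -8*exp(4*x) + C1*exp(5*x) + C2*x*exp(5*x).
Apply the initial conditions: u(0) = -8 + C1 = 5 and u'(0) = -32 + C2 + 5*C1 = 5. Solving gives C1 = 13, C2 = -28.

u = -8*exp(4*x) + 13*exp(5*x) - 28*x*exp(5*x)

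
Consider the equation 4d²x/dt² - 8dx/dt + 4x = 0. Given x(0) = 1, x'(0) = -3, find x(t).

Divide through by 4: x'' - 2x' + x = 0.
Characteristic equation r² - 2r + 1 = 0 has discriminant (-2)² - 4·(1) = 0, so r = 1 is a repeated root.
Hence x_h = (C1 + C2*t)*exp(t).
Apply the initial conditions: x(0) = C1 = 1 and x'(0) = C1 + C2 = -3. Solving gives C1 = 1, C2 = -4.

x = -4*t*exp(t) + exp(t)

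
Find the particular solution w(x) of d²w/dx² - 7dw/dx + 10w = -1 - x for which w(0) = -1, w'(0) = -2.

Characteristic equation r² - 7r + 10 = 0 factors as (r - 5)(r - 2) = 0, so r = 5, 2.
Hence w_h = C1*exp(5*x) + C2*exp(2*x).
For the particular solution try w_p = A0 + A1*x. Substituting and matching coefficients of each power of x gives A0 = -17/100, A1 = -1/10, so w_p = -17/100 - x/10.
General solution: w = -17/100 - x/10 + C1*exp(5*x) + C2*exp(2*x).
Apply the initial conditions: w(0) = -17/100 + C1 + C2 = -1 and w'(0) = -1/10 + 2*C2 + 5*C1 = -2. Solving gives C1 = -2/25, C2 = -3/4.

w = -17/100 - 3*exp(2*x)/4 - 2*exp(5*x)/25 - x/10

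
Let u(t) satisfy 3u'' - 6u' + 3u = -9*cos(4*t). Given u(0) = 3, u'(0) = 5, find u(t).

Divide through by 3: u'' - 2u' + u = -3*cos(4*t).
Characteristic equation r² - 2r + 1 = 0 has discriminant (-2)² - 4·(1) = 0, so r = 1 is a repeated root.
Hence u_h = (C1 + C2*t)*exp(t).
Try u_p = A*cos(4*t) + B*sin(4*t). Substituting and equating the coefficients of cos(4t) and sin(4t) gives A = 45/289, B = 24/289, so u_p = 24*sin(4*t)/289 + 45*cos(4*t)/289.
General solution: u = 24*sin(4*t)/289 + 45*cos(4*t)/289 + C1*exp(t) + C2*t*exp(t).
Apply the initial conditions: u(0) = 45/289 + C1 = 3 and u'(0) = 96/289 + C1 + C2 = 5. Solving gives C1 = 822/289, C2 = 31/17.

u = 24*sin(4*t)/289 + 45*cos(4*t)/289 + 822*exp(t)/289 + 31*t*exp(t)/17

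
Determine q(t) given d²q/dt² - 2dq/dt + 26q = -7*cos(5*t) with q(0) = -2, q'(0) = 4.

q = -7*cos(5*t)/101 + 70*sin(5*t)/101 - 195*cos(5*t)*exp(t)/101 + 249*exp(t)*sin(5*t)/505

Characteristic equation r² - 2r + 26 = 0 has discriminant (-2)² - 4·(26) = -100 < 0, so r = 1 ± 5i.
Hence q_h = C1*cos(5*t)*exp(t) + C2*exp(t)*sin(5*t).
Try q_p = A*cos(5*t) + B*sin(5*t). Substituting and equating the coefficients of cos(5t) and sin(5t) gives A = -7/101, B = 70/101, so q_p = -7*cos(5*t)/101 + 70*sin(5*t)/101.
General solution: q = -7*cos(5*t)/101 + 70*sin(5*t)/101 + C1*cos(5*t)*exp(t) + C2*exp(t)*sin(5*t).
Apply the initial conditions: q(0) = -7/101 + C1 = -2 and q'(0) = 350/101 + C1 + 5*C2 = 4. Solving gives C1 = -195/101, C2 = 249/505.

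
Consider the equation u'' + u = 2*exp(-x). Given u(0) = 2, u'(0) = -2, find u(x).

Characteristic equation r² + 1 = 0 has discriminant (0)² - 4·(1) = -4 < 0, so r = ± i.
Hence u_h = C1*cos(x) + C2*sin(x).
Try u_p = A*exp(-x). Substituting into the equation and dividing by exp(-x) gives A = 1, so u_p = exp(-x).
General solution: u = C1*cos(x) + C2*sin(x) + exp(-x).
Apply the initial conditions: u(0) = 1 + C1 = 2 and u'(0) = -1 + C2 = -2. Solving gives C1 = 1, C2 = -1.

u = -sin(x) + cos(x) + exp(-x)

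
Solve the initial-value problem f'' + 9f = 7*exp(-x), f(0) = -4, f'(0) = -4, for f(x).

f = -47*cos(3*x)/10 - 11*sin(3*x)/10 + 7*exp(-x)/10

Characteristic equation r² + 9 = 0 has discriminant (0)² - 4·(9) = -36 < 0, so r = ± 3i.
Hence f_h = C1*cos(3*x) + C2*sin(3*x).
Try f_p = A*exp(-x). Substituting into the equation and dividing by exp(-x) gives A = 7/10, so f_p = 7*exp(-x)/10.
General solution: f = 7*exp(-x)/10 + C1*cos(3*x) + C2*sin(3*x).
Apply the initial conditions: f(0) = 7/10 + C1 = -4 and f'(0) = -7/10 + 3*C2 = -4. Solving gives C1 = -47/10, C2 = -11/10.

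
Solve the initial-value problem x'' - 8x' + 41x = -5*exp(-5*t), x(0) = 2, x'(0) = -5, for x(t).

Characteristic equation r² - 8r + 41 = 0 has discriminant (-8)² - 4·(41) = -100 < 0, so r = 4 ± 5i.
Hence x_h = C1*cos(5*t)*exp(4*t) + C2*exp(4*t)*sin(5*t).
Try x_p = A*exp(-5*t). Substituting into the equation and dividing by exp(-5*t) gives A = -5/106, so x_p = -5*exp(-5*t)/106.
General solution: x = -5*exp(-5*t)/106 + C1*cos(5*t)*exp(4*t) + C2*exp(4*t)*sin(5*t).
Apply the initial conditions: x(0) = -5/106 + C1 = 2 and x'(0) = 25/106 + 4*C1 + 5*C2 = -5. Solving gives C1 = 217/106, C2 = -1423/530.

x = -5*exp(-5*t)/106 - 1423*exp(4*t)*sin(5*t)/530 + 217*cos(5*t)*exp(4*t)/106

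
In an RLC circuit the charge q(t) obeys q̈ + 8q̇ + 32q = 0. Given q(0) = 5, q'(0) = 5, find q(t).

Characteristic equation r² + 8r + 32 = 0 has discriminant (8)² - 4·(32) = -64 < 0, so r = -4 ± 4i.
Hence q_h = C1*cos(4*t)*exp(-4*t) + C2*exp(-4*t)*sin(4*t).
Apply the initial conditions: q(0) = C1 = 5 and q'(0) = -4*C1 + 4*C2 = 5. Solving gives C1 = 5, C2 = 25/4.

q = 5*cos(4*t)*exp(-4*t) + 25*exp(-4*t)*sin(4*t)/4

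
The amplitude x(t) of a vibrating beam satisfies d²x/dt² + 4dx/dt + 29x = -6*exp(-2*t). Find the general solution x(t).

Characteristic equation r² + 4r + 29 = 0 has discriminant (4)² - 4·(29) = -100 < 0, so r = -2 ± 5i.
Hence x_h = C1*cos(5*t)*exp(-2*t) + C2*exp(-2*t)*sin(5*t).
Try x_p = A*exp(-2*t). Substituting into the equation and dividing by exp(-2*t) gives A = -6/25, so x_p = -6*exp(-2*t)/25.

x = -6*exp(-2*t)/25 + C1*cos(5*t)*exp(-2*t) + C2*exp(-2*t)*sin(5*t)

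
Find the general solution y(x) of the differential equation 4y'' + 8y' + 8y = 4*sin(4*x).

y = -7*sin(4*x)/130 - 2*cos(4*x)/65 + C1*cos(x)*exp(-x) + C2*exp(-x)*sin(x)

Divide through by 4: y'' + 2y' + 2y = sin(4*x).
Characteristic equation r² + 2r + 2 = 0 has discriminant (2)² - 4·(2) = -4 < 0, so r = -1 ± i.
Hence y_h = C1*cos(x)*exp(-x) + C2*exp(-x)*sin(x).
Try y_p = A*cos(4*x) + B*sin(4*x). Substituting and equating the coefficients of cos(4x) and sin(4x) gives A = -2/65, B = -7/130, so y_p = -7*sin(4*x)/130 - 2*cos(4*x)/65.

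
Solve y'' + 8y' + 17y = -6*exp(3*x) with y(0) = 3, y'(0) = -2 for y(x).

Characteristic equation r² + 8r + 17 = 0 has discriminant (8)² - 4·(17) = -4 < 0, so r = -4 ± i.
Hence y_h = C1*cos(x)*exp(-4*x) + C2*exp(-4*x)*sin(x).
Try y_p = A*exp(3*x). Substituting into the equation and dividing by exp(3*x) gives A = -3/25, so y_p = -3*exp(3*x)/25.
General solution: y = -3*exp(3*x)/25 + C1*cos(x)*exp(-4*x) + C2*exp(-4*x)*sin(x).
Apply the initial conditions: y(0) = -3/25 + C1 = 3 and y'(0) = -9/25 + C2 - 4*C1 = -2. Solving gives C1 = 78/25, C2 = 271/25.

y = -3*exp(3*x)/25 + 78*cos(x)*exp(-4*x)/25 + 271*exp(-4*x)*sin(x)/25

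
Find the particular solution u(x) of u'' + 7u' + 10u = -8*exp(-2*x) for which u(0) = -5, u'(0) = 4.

u = -55*exp(-2*x)/9 + 10*exp(-5*x)/9 - 8*x*exp(-2*x)/3

Characteristic equation r² + 7r + 10 = 0 factors as (r + 2)(r + 5) = 0, so r = -2, -5.
Hence u_h = C1*exp(-2*x) + C2*exp(-5*x).
Since exp(-2*x) solves the homogeneous equation (r = -2 is a root of multiplicity 1), multiply the trial by x. Try u_p = A*x*exp(-2*x). Substituting into the equation and dividing by exp(-2*x) gives A = -8/3, so u_p = -8*x*exp(-2*x)/3.
General solution: u = C1*exp(-2*x) + C2*exp(-5*x) - 8*x*exp(-2*x)/3.
Apply the initial conditions: u(0) = C1 + C2 = -5 and u'(0) = -8/3 - 5*C2 - 2*C1 = 4. Solving gives C1 = -55/9, C2 = 10/9.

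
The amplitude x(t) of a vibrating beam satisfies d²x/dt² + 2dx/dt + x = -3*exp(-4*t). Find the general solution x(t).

x = -exp(-4*t)/3 + C1*exp(-t) + C2*t*exp(-t)

Characteristic equation r² + 2r + 1 = 0 has discriminant (2)² - 4·(1) = 0, so r = -1 is a repeated root.
Hence x_h = (C1 + C2*t)*exp(-t).
Try x_p = A*exp(-4*t). Substituting into the equation and dividing by exp(-4*t) gives A = -1/3, so x_p = -exp(-4*t)/3.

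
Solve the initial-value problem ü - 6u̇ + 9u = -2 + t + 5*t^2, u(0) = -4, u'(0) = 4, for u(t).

Characteristic equation r² - 6r + 9 = 0 has discriminant (-6)² - 4·(9) = 0, so r = 3 is a repeated root.
Hence u_h = (C1 + C2*t)*exp(3*t).
For the particular solution try u_p = A0 + A1*t + A2*t^2. Substituting and matching coefficients of each power of t gives A0 = 2/9, A1 = 23/27, A2 = 5/9, so u_p = 2/9 + 5*t^2/9 + 23*t/27.
General solution: u = 2/9 + 5*t^2/9 + 23*t/27 + C1*exp(3*t) + C2*t*exp(3*t).
Apply the initial conditions: u(0) = 2/9 + C1 = -4 and u'(0) = 23/27 + C2 + 3*C1 = 4. Solving gives C1 = -38/9, C2 = 427/27.

u = 2/9 - 38*exp(3*t)/9 + 5*t**2/9 + 23*t/27 + 427*t*exp(3*t)/27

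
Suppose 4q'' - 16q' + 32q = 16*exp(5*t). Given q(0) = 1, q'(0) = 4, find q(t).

q = 4*exp(5*t)/13 + 7*exp(2*t)*sin(2*t)/13 + 9*cos(2*t)*exp(2*t)/13

Divide through by 4: q'' - 4q' + 8q = 4*exp(5*t).
Characteristic equation r² - 4r + 8 = 0 has discriminant (-4)² - 4·(8) = -16 < 0, so r = 2 ± 2i.
Hence q_h = C1*cos(2*t)*exp(2*t) + C2*exp(2*t)*sin(2*t).
Try q_p = A*exp(5*t). Substituting into the equation and dividing by exp(5*t) gives A = 4/13, so q_p = 4*exp(5*t)/13.
General solution: q = 4*exp(5*t)/13 + C1*cos(2*t)*exp(2*t) + C2*exp(2*t)*sin(2*t).
Apply the initial conditions: q(0) = 4/13 + C1 = 1 and q'(0) = 20/13 + 2*C1 + 2*C2 = 4. Solving gives C1 = 9/13, C2 = 7/13.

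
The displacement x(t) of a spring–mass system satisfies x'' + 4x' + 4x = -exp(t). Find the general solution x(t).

Characteristic equation r² + 4r + 4 = 0 has discriminant (4)² - 4·(4) = 0, so r = -2 is a repeated root.
Hence x_h = (C1 + C2*t)*exp(-2*t).
Try x_p = A*exp(t). Substituting into the equation and dividing by exp(t) gives A = -1/9, so x_p = -exp(t)/9.

x = -exp(t)/9 + C1*exp(-2*t) + C2*t*exp(-2*t)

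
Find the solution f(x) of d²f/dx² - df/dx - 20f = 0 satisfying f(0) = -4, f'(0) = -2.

Characteristic equation r² - r - 20 = 0 factors as (r - 5)(r + 4) = 0, so r = 5, -4.
Hence f_h = C1*exp(5*x) + C2*exp(-4*x).
Apply the initial conditions: f(0) = C1 + C2 = -4 and f'(0) = -4*C2 + 5*C1 = -2. Solving gives C1 = -2, C2 = -2.

f = -2*exp(-4*x) - 2*exp(5*x)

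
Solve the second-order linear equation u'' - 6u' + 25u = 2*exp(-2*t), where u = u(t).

u = 2*exp(-2*t)/41 + C1*cos(4*t)*exp(3*t) + C2*exp(3*t)*sin(4*t)

Characteristic equation r² - 6r + 25 = 0 has discriminant (-6)² - 4·(25) = -64 < 0, so r = 3 ± 4i.
Hence u_h = C1*cos(4*t)*exp(3*t) + C2*exp(3*t)*sin(4*t).
Try u_p = A*exp(-2*t). Substituting into the equation and dividing by exp(-2*t) gives A = 2/41, so u_p = 2*exp(-2*t)/41.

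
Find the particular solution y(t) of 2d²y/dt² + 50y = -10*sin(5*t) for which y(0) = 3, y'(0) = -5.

Divide through by 2: y'' + 25y = -5*sin(5*t).
Characteristic equation r² + 25 = 0 has discriminant (0)² - 4·(25) = -100 < 0, so r = ± 5i.
Hence y_h = C1*cos(5*t) + C2*sin(5*t).
Since ±5i are characteristic roots, multiply the trial by t. Try y_p = t*(A*cos(5*t) + B*sin(5*t)). Substituting and equating the coefficients of cos(5t) and sin(5t) gives A = 1/2, B = 0, so y_p = t*cos(5*t)/2.
General solution: y = C1*cos(5*t) + C2*sin(5*t) + t*cos(5*t)/2.
Apply the initial conditions: y(0) = C1 = 3 and y'(0) = 1/2 + 5*C2 = -5. Solving gives C1 = 3, C2 = -11/10.

y = 3*cos(5*t) - 11*sin(5*t)/10 + t*cos(5*t)/2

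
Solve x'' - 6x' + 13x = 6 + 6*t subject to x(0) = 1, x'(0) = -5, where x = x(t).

Characteristic equation r² - 6r + 13 = 0 has discriminant (-6)² - 4·(13) = -16 < 0, so r = 3 ± 2i.
Hence x_h = C1*cos(2*t)*exp(3*t) + C2*exp(3*t)*sin(2*t).
For the particular solution try x_p = A0 + A1*t. Substituting and matching coefficients of each power of t gives A0 = 114/169, A1 = 6/13, so x_p = 114/169 + 6*t/13.
General solution: x = 114/169 + 6*t/13 + C1*cos(2*t)*exp(3*t) + C2*exp(3*t)*sin(2*t).
Apply the initial conditions: x(0) = 114/169 + C1 = 1 and x'(0) = 6/13 + 2*C2 + 3*C1 = -5. Solving gives C1 = 55/169, C2 = -544/169.

x = 114/169 + 6*t/13 - 544*exp(3*t)*sin(2*t)/169 + 55*cos(2*t)*exp(3*t)/169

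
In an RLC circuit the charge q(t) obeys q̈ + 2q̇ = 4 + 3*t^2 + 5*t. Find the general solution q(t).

q = C2 + t**2/2 + t**3/2 + 3*t/2 + C1*exp(-2*t)

Characteristic equation r² + 2r = 0 factors as (r + 2)r = 0, so r = -2, 0.
Hence q_h = C1*exp(-2*t) + C2.
Since 0 is a characteristic root (multiplicity 1), multiply the polynomial trial by t: try q_p = t*(A0 + A1*t + A2*t^2). Substituting and matching coefficients of each power of t gives A0 = 3/2, A1 = 1/2, A2 = 1/2, so q_p = t^2/2 + t^3/2 + 3*t/2.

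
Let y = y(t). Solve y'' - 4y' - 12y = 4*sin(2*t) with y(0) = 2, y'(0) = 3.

y = -sin(2*t)/5 + cos(2*t)/10 + 9*exp(6*t)/10 + exp(-2*t)

Characteristic equation r² - 4r - 12 = 0 factors as (r - 6)(r + 2) = 0, so r = 6, -2.
Hence y_h = C1*exp(6*t) + C2*exp(-2*t).
Try y_p = A*cos(2*t) + B*sin(2*t). Substituting and equating the coefficients of cos(2t) and sin(2t) gives A = 1/10, B = -1/5, so y_p = -sin(2*t)/5 + cos(2*t)/10.
General solution: y = -sin(2*t)/5 + cos(2*t)/10 + C1*exp(6*t) + C2*exp(-2*t).
Apply the initial conditions: y(0) = 1/10 + C1 + C2 = 2 and y'(0) = -2/5 - 2*C2 + 6*C1 = 3. Solving gives C1 = 9/10, C2 = 1.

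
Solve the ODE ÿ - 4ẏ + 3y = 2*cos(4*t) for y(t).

y = -32*sin(4*t)/425 - 26*cos(4*t)/425 + C1*exp(3*t) + C2*exp(t)

Characteristic equation r² - 4r + 3 = 0 factors as (r - 3)(r - 1) = 0, so r = 3, 1.
Hence y_h = C1*exp(3*t) + C2*exp(t).
Try y_p = A*cos(4*t) + B*sin(4*t). Substituting and equating the coefficients of cos(4t) and sin(4t) gives A = -26/425, B = -32/425, so y_p = -32*sin(4*t)/425 - 26*cos(4*t)/425.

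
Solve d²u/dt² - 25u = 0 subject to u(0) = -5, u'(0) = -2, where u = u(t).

Characteristic equation r² - 25 = 0 factors as (r - 5)(r + 5) = 0, so r = 5, -5.
Hence u_h = C1*exp(5*t) + C2*exp(-5*t).
Apply the initial conditions: u(0) = C1 + C2 = -5 and u'(0) = -5*C2 + 5*C1 = -2. Solving gives C1 = -27/10, C2 = -23/10.

u = -27*exp(5*t)/10 - 23*exp(-5*t)/10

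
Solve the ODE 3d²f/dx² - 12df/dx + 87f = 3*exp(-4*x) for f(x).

Divide through by 3: f'' - 4f' + 29f = exp(-4*x).
Characteristic equation r² - 4r + 29 = 0 has discriminant (-4)² - 4·(29) = -100 < 0, so r = 2 ± 5i.
Hence f_h = C1*cos(5*x)*exp(2*x) + C2*exp(2*x)*sin(5*x).
Try f_p = A*exp(-4*x). Substituting into the equation and dividing by exp(-4*x) gives A = 1/61, so f_p = exp(-4*x)/61.

f = exp(-4*x)/61 + C1*cos(5*x)*exp(2*x) + C2*exp(2*x)*sin(5*x)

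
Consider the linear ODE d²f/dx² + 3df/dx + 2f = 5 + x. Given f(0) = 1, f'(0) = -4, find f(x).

f = 7/4 + x/2 - 6*exp(-x) + 21*exp(-2*x)/4

Characteristic equation r² + 3r + 2 = 0 factors as (r + 1)(r + 2) = 0, so r = -1, -2.
Hence f_h = C1*exp(-x) + C2*exp(-2*x).
For the particular solution try f_p = A0 + A1*x. Substituting and matching coefficients of each power of x gives A0 = 7/4, A1 = 1/2, so f_p = 7/4 + x/2.
General solution: f = 7/4 + x/2 + C1*exp(-x) + C2*exp(-2*x).
Apply the initial conditions: f(0) = 7/4 + C1 + C2 = 1 and f'(0) = 1/2 - C1 - 2*C2 = -4. Solving gives C1 = -6, C2 = 21/4.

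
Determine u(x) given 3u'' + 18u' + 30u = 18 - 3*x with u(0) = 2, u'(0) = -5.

Divide through by 3: u'' + 6u' + 10u = 6 - x.
Characteristic equation r² + 6r + 10 = 0 has discriminant (6)² - 4·(10) = -4 < 0, so r = -3 ± i.
Hence u_h = C1*cos(x)*exp(-3*x) + C2*exp(-3*x)*sin(x).
For the particular solution try u_p = A0 + A1*x. Substituting and matching coefficients of each power of x gives A0 = 33/50, A1 = -1/10, so u_p = 33/50 - x/10.
General solution: u = 33/50 - x/10 + C1*cos(x)*exp(-3*x) + C2*exp(-3*x)*sin(x).
Apply the initial conditions: u(0) = 33/50 + C1 = 2 and u'(0) = -1/10 + C2 - 3*C1 = -5. Solving gives C1 = 67/50, C2 = -22/25.

u = 33/50 - x/10 - 22*exp(-3*x)*sin(x)/25 + 67*cos(x)*exp(-3*x)/50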